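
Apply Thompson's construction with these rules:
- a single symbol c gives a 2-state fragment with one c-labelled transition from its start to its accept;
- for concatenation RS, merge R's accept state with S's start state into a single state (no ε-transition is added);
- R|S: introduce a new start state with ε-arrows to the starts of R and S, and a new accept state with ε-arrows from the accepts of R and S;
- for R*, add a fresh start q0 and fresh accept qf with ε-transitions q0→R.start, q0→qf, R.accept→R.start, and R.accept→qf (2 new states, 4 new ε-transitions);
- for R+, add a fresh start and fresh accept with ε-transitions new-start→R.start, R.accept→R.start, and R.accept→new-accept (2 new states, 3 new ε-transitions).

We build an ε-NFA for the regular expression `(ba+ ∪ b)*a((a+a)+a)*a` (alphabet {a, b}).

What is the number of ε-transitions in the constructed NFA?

21

Recursing over subexpressions:
Each of the 8 symbol leaves contributes 0 ε-transitions.
  a+ : 3 ε-transitions
  ba+ : 3 ε-transitions
  ba+ ∪ b : 7 ε-transitions
  (ba+ ∪ b)* : 11 ε-transitions
  a+ : 3 ε-transitions
  a+a : 3 ε-transitions
  (a+a)+ : 6 ε-transitions
  (a+a)+a : 6 ε-transitions
  ((a+a)+a)* : 10 ε-transitions
  (ba+ ∪ b)*a((a+a)+a)*a : 21 ε-transitions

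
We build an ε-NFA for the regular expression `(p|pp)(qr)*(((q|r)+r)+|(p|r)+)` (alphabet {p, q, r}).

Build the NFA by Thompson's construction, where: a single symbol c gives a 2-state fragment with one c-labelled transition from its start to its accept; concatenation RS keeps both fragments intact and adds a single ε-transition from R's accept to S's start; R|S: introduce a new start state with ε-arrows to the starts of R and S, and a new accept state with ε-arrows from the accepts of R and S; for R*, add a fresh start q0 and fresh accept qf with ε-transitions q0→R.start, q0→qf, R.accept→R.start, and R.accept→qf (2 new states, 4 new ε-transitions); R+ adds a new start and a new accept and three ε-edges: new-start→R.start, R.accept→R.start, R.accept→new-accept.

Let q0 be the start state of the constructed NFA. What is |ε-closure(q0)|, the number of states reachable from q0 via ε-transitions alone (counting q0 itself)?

Compute the ε-closure size of each fragment's start state recursively; a symbol fragment's start has no outgoing ε-edge, so its closure is just itself (size 1).
  pp → |ε-closure| equals the left operand's closure size = 1 (its accept is not ε-reachable, so the closure stops there)
  p|pp → |ε-closure| = 1 + 1 + 1 = 3 (the new accept is not ε-reachable since no branch accepts ε)
  qr → |ε-closure| equals the left operand's closure size = 1 (its accept is not ε-reachable, so the closure stops there)
  (qr)* → |ε-closure| = 1 (new start) + 1 (body) + 1 (new accept) = 3
  q|r → |ε-closure| = 1 + 1 + 1 = 3 (the new accept is not ε-reachable since no branch accepts ε)
  (q|r)+ → |ε-closure| = 1 + 3 = 4 (the body doesn't accept ε, so the new accept is not reached)
  (q|r)+r → same as the first factor's closure: |ε-closure| = 4
  ((q|r)+r)+ → new start ε-reaches only the body's start; the new accept needs a symbol first: |ε-closure| = 1 + 4 = 5
  p|r → |ε-closure| = 1 + 1 + 1 = 3 (the new accept is not ε-reachable since no branch accepts ε)
  (p|r)+ → |ε-closure| = 1 + 3 = 4 (the body doesn't accept ε, so the new accept is not reached)
  ((q|r)+r)+|(p|r)+ → |ε-closure| = 1 + 5 + 4 = 10 (the new accept is not ε-reachable since no branch accepts ε)
  (p|pp)(qr)*(((q|r)+r)+|(p|r)+) → same as the first factor's closure: |ε-closure| = 3

3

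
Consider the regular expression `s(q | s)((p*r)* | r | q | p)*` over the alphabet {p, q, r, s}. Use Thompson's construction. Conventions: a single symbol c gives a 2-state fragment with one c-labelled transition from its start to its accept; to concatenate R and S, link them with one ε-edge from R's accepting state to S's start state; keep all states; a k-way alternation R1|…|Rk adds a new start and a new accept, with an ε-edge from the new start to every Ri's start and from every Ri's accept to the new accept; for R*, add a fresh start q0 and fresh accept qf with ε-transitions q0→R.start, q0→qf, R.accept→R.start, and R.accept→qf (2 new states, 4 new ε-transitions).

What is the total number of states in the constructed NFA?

26

Bottom-up over the parse tree:
Each of the 8 symbol leaves contributes a 2-state fragment.
  q | s : 6 states
  p* : 4 states
  p*r : 6 states
  (p*r)* : 8 states
  (p*r)* | r | q | p : 16 states
  ((p*r)* | r | q | p)* : 18 states
  s(q | s)((p*r)* | r | q | p)* : 26 states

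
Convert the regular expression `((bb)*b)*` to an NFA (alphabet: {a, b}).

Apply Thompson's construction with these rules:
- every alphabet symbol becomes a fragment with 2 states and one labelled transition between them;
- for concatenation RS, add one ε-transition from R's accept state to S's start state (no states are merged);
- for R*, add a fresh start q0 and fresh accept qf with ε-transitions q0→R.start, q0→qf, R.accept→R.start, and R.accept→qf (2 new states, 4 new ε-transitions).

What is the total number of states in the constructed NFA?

Per subexpression:
Each of the 3 symbol leaves contributes a 2-state fragment.
  bb = 4 states
  (bb)* = 6 states
  (bb)*b = 8 states
  ((bb)*b)* = 10 states

10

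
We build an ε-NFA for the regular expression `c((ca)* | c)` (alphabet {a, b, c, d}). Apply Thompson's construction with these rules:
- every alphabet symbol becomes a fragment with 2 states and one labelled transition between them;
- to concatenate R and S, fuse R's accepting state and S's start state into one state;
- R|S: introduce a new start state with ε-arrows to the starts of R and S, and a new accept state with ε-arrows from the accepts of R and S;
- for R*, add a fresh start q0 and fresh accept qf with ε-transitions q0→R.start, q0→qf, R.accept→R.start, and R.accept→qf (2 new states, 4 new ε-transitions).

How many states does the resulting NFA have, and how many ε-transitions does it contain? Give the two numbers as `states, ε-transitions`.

10, 8

Building bottom-up:
Each of the 4 symbol leaves contributes 2 states and 0 ε-transitions.
  ca — 3 states, 0 ε-transitions
  (ca)* — 5 states, 4 ε-transitions
  (ca)* | c — 9 states, 8 ε-transitions
  c((ca)* | c) — 10 states, 8 ε-transitions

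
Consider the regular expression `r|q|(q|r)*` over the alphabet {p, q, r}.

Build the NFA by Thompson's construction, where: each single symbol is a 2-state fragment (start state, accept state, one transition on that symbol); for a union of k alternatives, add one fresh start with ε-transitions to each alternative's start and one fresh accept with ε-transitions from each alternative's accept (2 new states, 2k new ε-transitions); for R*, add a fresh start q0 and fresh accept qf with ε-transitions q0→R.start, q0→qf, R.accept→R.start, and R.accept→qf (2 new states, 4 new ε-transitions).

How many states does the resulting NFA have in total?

14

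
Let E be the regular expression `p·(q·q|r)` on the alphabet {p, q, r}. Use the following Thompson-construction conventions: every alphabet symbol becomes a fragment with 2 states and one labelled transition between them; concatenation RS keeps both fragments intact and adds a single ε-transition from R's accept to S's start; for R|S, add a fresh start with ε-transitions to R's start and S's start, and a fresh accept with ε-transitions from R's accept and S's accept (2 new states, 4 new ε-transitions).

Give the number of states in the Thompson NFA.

Building bottom-up:
Each of the 4 symbol leaves contributes a 2-state fragment.
  q·q : 4 states
  q·q|r : 8 states
  p·(q·q|r) : 10 states

10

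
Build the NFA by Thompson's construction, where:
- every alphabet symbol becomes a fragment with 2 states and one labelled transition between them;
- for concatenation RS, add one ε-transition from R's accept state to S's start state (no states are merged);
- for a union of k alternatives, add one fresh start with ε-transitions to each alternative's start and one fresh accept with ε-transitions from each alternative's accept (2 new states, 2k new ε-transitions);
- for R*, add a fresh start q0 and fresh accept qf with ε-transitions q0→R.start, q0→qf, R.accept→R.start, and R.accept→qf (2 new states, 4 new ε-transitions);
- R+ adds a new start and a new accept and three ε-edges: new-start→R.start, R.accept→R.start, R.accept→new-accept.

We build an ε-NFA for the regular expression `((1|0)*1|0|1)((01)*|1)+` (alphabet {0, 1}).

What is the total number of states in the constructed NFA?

28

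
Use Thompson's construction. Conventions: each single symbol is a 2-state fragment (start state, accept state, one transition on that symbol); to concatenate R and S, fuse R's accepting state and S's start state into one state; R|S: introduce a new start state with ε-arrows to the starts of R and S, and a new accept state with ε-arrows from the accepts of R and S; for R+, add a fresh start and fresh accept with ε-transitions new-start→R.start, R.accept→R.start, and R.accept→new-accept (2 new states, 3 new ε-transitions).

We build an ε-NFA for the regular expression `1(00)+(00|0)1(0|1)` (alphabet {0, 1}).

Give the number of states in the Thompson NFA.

Bottom-up over the parse tree:
Each of the 9 symbol leaves contributes a 2-state fragment.
  00 — 3 states
  (00)+ — 5 states
  00 — 3 states
  00|0 — 7 states
  0|1 — 6 states
  1(00)+(00|0)1(0|1) — 18 states

18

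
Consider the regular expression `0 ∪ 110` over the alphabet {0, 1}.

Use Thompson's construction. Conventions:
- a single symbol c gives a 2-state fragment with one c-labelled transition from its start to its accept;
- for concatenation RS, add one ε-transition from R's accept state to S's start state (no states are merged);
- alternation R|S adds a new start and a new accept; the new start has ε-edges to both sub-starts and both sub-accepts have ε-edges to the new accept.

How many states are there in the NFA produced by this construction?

Building bottom-up:
Each of the 4 symbol leaves contributes a 2-state fragment.
  110 : 6 states
  0 ∪ 110 : 10 states

10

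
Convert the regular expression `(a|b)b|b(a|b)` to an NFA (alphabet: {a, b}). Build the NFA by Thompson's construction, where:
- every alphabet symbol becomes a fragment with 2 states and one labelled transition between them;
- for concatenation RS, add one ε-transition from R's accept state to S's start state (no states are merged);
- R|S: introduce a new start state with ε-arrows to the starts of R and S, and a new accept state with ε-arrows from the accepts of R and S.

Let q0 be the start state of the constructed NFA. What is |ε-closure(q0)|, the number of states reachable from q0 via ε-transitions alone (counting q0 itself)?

5

Work bottom-up. For each fragment F, track |ε-closure(F.start)| and whether F's accept lies in that closure (i.e. whether F accepts ε). A single-symbol fragment has closure size 1 and does not accept ε.
  a|b : new start ε-reaches every alternative's start; none of them accept ε, so the new accept is not reached: |ε-closure| = 1 + 1 + 1 = 3
  (a|b)b : |ε-closure| equals the left operand's closure size = 3 (its accept is not ε-reachable, so the closure stops there)
  a|b : |ε-closure| = 1 + 1 + 1 = 3 (the new accept is not ε-reachable since no branch accepts ε)
  b(a|b) : |ε-closure| equals the left operand's closure size = 1 (its accept is not ε-reachable, so the closure stops there)
  (a|b)b|b(a|b) : new start ε-reaches every alternative's start; none of them accept ε, so the new accept is not reached: |ε-closure| = 1 + 3 + 1 = 5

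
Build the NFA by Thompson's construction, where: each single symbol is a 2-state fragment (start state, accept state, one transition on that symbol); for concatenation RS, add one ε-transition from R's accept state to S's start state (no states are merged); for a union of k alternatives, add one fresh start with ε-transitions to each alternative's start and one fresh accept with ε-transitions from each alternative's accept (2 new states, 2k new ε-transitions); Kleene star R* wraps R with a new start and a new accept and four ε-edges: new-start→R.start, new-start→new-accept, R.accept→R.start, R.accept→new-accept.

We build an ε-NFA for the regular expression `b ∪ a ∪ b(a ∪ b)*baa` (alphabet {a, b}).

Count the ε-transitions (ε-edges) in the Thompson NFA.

Recursing over subexpressions:
Each of the 8 symbol leaves contributes 0 ε-transitions.
  a ∪ b = 4 ε-transitions
  (a ∪ b)* = 8 ε-transitions
  b(a ∪ b)*baa = 12 ε-transitions
  b ∪ a ∪ b(a ∪ b)*baa = 18 ε-transitions

18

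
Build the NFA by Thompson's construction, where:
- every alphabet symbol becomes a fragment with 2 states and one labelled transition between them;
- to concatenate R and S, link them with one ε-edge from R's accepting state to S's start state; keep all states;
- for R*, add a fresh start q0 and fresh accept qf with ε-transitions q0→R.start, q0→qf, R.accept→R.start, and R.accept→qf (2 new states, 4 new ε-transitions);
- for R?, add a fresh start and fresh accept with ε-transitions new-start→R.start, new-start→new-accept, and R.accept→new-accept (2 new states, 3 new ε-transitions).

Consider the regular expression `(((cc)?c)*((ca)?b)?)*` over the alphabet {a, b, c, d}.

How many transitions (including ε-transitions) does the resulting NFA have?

Building bottom-up:
Each of the 6 symbol leaves contributes 1 transition (1 symbol, 0 ε).
  cc — 3 transitions (2 symbol, 1 ε)
  (cc)? — 6 transitions (2 symbol, 4 ε)
  (cc)?c — 8 transitions (3 symbol, 5 ε)
  ((cc)?c)* — 12 transitions (3 symbol, 9 ε)
  ca — 3 transitions (2 symbol, 1 ε)
  (ca)? — 6 transitions (2 symbol, 4 ε)
  (ca)?b — 8 transitions (3 symbol, 5 ε)
  ((ca)?b)? — 11 transitions (3 symbol, 8 ε)
  ((cc)?c)*((ca)?b)? — 24 transitions (6 symbol, 18 ε)
  (((cc)?c)*((ca)?b)?)* — 28 transitions (6 symbol, 22 ε)

28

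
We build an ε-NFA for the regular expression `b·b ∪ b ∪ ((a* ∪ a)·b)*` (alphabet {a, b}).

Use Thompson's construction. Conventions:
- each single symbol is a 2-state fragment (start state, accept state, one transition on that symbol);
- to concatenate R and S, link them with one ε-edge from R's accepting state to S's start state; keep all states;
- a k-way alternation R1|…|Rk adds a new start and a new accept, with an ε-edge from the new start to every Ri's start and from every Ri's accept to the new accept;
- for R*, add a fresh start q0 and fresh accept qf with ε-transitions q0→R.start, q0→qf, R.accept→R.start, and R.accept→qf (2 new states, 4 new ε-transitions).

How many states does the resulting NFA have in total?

20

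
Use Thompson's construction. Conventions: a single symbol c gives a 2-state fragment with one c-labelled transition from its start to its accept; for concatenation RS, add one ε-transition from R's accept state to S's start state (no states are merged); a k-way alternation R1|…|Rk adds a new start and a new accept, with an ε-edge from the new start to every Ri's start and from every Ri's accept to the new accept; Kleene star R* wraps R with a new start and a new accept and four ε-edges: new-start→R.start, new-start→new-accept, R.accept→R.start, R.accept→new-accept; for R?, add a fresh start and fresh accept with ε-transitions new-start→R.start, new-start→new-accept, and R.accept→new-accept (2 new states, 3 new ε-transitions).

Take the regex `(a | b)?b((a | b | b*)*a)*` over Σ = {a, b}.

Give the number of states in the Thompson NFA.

26

By structural recursion:
Each of the 7 symbol leaves contributes a 2-state fragment.
  a | b : 6 states
  (a | b)? : 8 states
  b* : 4 states
  a | b | b* : 10 states
  (a | b | b*)* : 12 states
  (a | b | b*)*a : 14 states
  ((a | b | b*)*a)* : 16 states
  (a | b)?b((a | b | b*)*a)* : 26 states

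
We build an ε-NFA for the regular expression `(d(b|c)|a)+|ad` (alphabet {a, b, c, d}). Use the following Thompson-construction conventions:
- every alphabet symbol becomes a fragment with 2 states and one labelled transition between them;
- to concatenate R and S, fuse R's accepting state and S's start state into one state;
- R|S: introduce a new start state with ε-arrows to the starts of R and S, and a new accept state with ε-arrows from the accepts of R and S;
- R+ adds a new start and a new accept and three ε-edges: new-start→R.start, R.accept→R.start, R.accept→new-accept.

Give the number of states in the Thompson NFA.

18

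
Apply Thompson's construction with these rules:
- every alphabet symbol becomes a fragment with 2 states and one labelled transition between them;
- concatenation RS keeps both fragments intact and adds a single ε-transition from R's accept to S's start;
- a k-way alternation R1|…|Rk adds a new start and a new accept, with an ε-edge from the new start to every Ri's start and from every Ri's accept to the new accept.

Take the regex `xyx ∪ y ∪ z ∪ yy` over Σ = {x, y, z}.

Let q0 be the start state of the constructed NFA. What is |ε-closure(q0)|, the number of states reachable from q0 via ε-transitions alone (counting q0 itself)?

5

Let C(F) = |ε-closure(F.start)| within fragment F, and note whether F accepts ε. Symbol fragments have C = 1 and do not accept ε. Then:
  xyx : |closure| equals the left operand's closure size = 1 (its accept is not ε-reachable, so the closure stops there)
  yy : same as the first factor's closure: |closure| = 1
  xyx ∪ y ∪ z ∪ yy : |closure| = 1 + 1 + 1 + 1 + 1 = 5 (the new accept is not ε-reachable since no branch accepts ε)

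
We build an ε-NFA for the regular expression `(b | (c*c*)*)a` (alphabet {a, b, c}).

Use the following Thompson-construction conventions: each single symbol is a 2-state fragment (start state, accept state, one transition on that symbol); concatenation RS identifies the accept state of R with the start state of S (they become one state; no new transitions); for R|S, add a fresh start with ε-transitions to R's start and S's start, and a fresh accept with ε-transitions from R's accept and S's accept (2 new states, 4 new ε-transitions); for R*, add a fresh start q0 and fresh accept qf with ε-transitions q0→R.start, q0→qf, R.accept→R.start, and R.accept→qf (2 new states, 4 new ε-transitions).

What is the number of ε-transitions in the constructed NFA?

16

Recursing over subexpressions:
Each of the 4 symbol leaves contributes 0 ε-transitions.
  c* — 4 ε-transitions
  c* — 4 ε-transitions
  c*c* — 8 ε-transitions
  (c*c*)* — 12 ε-transitions
  b | (c*c*)* — 16 ε-transitions
  (b | (c*c*)*)a — 16 ε-transitions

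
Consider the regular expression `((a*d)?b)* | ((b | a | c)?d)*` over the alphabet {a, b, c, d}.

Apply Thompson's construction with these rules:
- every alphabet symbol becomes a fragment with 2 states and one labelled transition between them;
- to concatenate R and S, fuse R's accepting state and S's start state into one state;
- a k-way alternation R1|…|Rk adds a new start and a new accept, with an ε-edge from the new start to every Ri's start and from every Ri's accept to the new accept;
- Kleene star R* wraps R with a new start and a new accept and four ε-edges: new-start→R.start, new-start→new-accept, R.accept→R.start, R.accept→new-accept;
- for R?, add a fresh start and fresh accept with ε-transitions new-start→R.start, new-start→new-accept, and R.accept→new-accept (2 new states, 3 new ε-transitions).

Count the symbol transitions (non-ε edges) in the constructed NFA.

7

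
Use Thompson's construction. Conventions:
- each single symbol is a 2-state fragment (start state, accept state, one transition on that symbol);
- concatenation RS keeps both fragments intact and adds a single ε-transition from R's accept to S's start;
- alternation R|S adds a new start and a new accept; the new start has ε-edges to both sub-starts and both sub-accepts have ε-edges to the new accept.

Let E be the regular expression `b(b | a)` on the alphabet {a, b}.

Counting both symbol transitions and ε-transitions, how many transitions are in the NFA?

Building bottom-up:
Each of the 3 symbol leaves contributes 1 transition (1 symbol, 0 ε).
  b | a : 6 transitions (2 symbol, 4 ε)
  b(b | a) : 8 transitions (3 symbol, 5 ε)

8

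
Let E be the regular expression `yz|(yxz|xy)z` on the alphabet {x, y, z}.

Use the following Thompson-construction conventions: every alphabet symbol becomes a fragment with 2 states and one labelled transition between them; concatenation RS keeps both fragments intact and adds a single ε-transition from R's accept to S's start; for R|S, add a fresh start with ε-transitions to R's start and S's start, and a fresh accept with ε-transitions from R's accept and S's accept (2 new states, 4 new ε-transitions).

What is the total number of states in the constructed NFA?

Per subexpression:
Each of the 8 symbol leaves contributes a 2-state fragment.
  yz → 4 states
  yxz → 6 states
  xy → 4 states
  yxz|xy → 12 states
  (yxz|xy)z → 14 states
  yz|(yxz|xy)z → 20 states

20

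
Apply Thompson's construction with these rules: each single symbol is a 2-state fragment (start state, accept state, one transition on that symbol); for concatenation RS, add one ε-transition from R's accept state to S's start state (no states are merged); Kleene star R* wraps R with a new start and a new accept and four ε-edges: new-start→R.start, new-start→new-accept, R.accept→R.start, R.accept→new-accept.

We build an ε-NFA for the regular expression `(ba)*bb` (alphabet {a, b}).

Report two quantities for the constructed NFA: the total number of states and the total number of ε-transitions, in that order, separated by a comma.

10, 7

Bottom-up over the parse tree:
Each of the 4 symbol leaves contributes 2 states and 0 ε-transitions.
  ba — 4 states, 1 ε-transition
  (ba)* — 6 states, 5 ε-transitions
  (ba)*bb — 10 states, 7 ε-transitions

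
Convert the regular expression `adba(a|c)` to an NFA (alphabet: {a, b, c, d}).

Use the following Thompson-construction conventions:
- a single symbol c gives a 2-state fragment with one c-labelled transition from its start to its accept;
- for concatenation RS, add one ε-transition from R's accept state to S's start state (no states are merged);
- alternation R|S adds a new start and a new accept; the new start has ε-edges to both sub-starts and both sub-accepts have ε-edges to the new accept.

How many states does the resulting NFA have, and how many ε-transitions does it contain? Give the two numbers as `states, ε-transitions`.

Per subexpression:
Each of the 6 symbol leaves contributes 2 states and 0 ε-transitions.
  a|c — 6 states, 4 ε-transitions
  adba(a|c) — 14 states, 8 ε-transitions

14, 8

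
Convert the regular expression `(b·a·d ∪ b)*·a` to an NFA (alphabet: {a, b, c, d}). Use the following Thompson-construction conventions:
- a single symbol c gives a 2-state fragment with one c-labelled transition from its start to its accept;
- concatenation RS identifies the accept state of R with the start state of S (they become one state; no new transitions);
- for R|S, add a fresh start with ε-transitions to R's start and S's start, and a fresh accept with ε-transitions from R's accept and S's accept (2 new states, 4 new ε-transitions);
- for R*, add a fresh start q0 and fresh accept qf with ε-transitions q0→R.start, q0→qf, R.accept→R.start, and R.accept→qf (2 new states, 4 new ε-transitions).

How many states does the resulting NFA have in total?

11

Building bottom-up:
Each of the 5 symbol leaves contributes a 2-state fragment.
  b·a·d — 4 states
  b·a·d ∪ b — 8 states
  (b·a·d ∪ b)* — 10 states
  (b·a·d ∪ b)*·a — 11 states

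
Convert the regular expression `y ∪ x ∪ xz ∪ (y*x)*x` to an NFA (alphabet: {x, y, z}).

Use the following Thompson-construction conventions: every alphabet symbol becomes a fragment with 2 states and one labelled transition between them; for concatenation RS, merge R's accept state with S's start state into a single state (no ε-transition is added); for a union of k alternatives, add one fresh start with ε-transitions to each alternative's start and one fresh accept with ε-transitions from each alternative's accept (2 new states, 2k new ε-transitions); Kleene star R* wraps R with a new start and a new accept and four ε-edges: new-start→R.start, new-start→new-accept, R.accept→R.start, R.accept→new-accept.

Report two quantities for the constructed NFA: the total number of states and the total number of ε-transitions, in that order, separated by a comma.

Per subexpression:
Each of the 7 symbol leaves contributes 2 states and 0 ε-transitions.
  xz → 3 states, 0 ε-transitions
  y* → 4 states, 4 ε-transitions
  y*x → 5 states, 4 ε-transitions
  (y*x)* → 7 states, 8 ε-transitions
  (y*x)*x → 8 states, 8 ε-transitions
  y ∪ x ∪ xz ∪ (y*x)*x → 17 states, 16 ε-transitions

17, 16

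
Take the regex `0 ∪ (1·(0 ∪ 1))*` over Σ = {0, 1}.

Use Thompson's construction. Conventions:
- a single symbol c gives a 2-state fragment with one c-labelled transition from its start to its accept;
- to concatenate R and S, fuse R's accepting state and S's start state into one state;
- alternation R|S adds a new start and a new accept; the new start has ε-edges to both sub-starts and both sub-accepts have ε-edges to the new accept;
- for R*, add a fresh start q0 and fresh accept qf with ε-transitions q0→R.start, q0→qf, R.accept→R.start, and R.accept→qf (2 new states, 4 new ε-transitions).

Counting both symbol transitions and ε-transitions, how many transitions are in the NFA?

Building bottom-up:
Each of the 4 symbol leaves contributes 1 transition (1 symbol, 0 ε).
  0 ∪ 1 = 6 transitions (2 symbol, 4 ε)
  1·(0 ∪ 1) = 7 transitions (3 symbol, 4 ε)
  (1·(0 ∪ 1))* = 11 transitions (3 symbol, 8 ε)
  0 ∪ (1·(0 ∪ 1))* = 16 transitions (4 symbol, 12 ε)

16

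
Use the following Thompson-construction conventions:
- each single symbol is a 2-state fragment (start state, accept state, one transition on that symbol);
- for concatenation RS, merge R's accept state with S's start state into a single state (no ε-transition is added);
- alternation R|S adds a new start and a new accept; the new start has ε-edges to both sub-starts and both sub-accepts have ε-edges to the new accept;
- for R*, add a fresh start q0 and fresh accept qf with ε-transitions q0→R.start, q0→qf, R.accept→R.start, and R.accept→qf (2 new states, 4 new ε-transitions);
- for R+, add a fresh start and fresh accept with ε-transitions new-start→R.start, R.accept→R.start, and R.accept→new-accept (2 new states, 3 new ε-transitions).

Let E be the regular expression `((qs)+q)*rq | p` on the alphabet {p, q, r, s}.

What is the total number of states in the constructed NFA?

Bottom-up over the parse tree:
Each of the 6 symbol leaves contributes a 2-state fragment.
  qs = 3 states
  (qs)+ = 5 states
  (qs)+q = 6 states
  ((qs)+q)* = 8 states
  ((qs)+q)*rq = 10 states
  ((qs)+q)*rq | p = 14 states

14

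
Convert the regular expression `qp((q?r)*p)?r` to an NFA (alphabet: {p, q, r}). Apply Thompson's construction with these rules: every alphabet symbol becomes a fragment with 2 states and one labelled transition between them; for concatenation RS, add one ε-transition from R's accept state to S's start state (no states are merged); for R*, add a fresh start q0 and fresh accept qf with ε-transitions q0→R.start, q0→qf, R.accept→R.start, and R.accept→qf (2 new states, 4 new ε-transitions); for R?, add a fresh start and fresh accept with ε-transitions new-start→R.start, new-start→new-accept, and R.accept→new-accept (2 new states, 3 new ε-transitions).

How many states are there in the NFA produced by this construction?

18

Per subexpression:
Each of the 6 symbol leaves contributes a 2-state fragment.
  q? — 4 states
  q?r — 6 states
  (q?r)* — 8 states
  (q?r)*p — 10 states
  ((q?r)*p)? — 12 states
  qp((q?r)*p)?r — 18 states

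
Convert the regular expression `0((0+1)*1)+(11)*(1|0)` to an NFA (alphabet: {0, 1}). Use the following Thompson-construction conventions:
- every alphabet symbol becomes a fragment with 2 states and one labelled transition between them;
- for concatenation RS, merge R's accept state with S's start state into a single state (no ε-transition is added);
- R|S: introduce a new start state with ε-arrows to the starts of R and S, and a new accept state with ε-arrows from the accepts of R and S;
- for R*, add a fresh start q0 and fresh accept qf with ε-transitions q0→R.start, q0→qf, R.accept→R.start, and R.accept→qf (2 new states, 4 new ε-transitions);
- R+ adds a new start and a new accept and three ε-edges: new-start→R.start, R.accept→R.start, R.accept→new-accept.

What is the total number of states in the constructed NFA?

Bottom-up over the parse tree:
Each of the 8 symbol leaves contributes a 2-state fragment.
  0+ — 4 states
  0+1 — 5 states
  (0+1)* — 7 states
  (0+1)*1 — 8 states
  ((0+1)*1)+ — 10 states
  11 — 3 states
  (11)* — 5 states
  1|0 — 6 states
  0((0+1)*1)+(11)*(1|0) — 20 states

20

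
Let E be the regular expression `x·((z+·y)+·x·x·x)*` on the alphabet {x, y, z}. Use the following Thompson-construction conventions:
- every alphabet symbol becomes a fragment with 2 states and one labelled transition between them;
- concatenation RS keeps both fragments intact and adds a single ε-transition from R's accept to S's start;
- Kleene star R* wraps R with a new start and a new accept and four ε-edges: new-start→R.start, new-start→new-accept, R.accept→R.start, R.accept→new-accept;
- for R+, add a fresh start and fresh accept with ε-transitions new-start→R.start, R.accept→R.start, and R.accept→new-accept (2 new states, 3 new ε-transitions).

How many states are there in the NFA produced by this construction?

18

Building bottom-up:
Each of the 6 symbol leaves contributes a 2-state fragment.
  z+ = 4 states
  z+·y = 6 states
  (z+·y)+ = 8 states
  (z+·y)+·x·x·x = 14 states
  ((z+·y)+·x·x·x)* = 16 states
  x·((z+·y)+·x·x·x)* = 18 states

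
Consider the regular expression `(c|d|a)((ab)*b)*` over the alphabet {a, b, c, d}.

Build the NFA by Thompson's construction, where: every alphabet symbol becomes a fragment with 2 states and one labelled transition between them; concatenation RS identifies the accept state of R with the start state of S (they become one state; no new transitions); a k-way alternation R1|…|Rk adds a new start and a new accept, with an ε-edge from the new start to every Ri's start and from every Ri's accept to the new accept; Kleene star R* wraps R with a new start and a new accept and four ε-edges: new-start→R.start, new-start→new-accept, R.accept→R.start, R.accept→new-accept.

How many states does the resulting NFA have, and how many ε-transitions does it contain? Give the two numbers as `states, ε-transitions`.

Per subexpression:
Each of the 6 symbol leaves contributes 2 states and 0 ε-transitions.
  c|d|a → 8 states, 6 ε-transitions
  ab → 3 states, 0 ε-transitions
  (ab)* → 5 states, 4 ε-transitions
  (ab)*b → 6 states, 4 ε-transitions
  ((ab)*b)* → 8 states, 8 ε-transitions
  (c|d|a)((ab)*b)* → 15 states, 14 ε-transitions

15, 14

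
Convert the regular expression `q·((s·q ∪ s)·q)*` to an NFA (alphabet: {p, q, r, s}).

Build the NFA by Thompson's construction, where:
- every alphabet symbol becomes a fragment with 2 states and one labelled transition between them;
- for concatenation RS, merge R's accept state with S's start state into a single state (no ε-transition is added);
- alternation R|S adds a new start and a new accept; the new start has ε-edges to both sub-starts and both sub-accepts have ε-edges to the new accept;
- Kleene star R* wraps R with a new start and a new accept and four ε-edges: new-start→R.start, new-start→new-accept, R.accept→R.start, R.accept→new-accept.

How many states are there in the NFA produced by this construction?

11

By structural recursion:
Each of the 5 symbol leaves contributes a 2-state fragment.
  s·q = 3 states
  s·q ∪ s = 7 states
  (s·q ∪ s)·q = 8 states
  ((s·q ∪ s)·q)* = 10 states
  q·((s·q ∪ s)·q)* = 11 states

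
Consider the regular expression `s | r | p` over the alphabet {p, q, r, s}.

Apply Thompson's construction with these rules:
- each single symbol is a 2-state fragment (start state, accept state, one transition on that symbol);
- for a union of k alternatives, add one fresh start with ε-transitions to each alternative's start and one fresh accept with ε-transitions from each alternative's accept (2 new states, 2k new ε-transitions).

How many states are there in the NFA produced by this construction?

Building bottom-up:
Each of the 3 symbol leaves contributes a 2-state fragment.
  s | r | p = 8 states

8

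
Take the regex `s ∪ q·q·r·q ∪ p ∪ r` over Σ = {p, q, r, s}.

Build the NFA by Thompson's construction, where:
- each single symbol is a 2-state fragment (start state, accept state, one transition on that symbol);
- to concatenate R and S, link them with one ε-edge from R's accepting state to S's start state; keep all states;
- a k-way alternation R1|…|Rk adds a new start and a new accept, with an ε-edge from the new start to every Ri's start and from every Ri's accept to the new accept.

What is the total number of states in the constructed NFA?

Bottom-up over the parse tree:
Each of the 7 symbol leaves contributes a 2-state fragment.
  q·q·r·q = 8 states
  s ∪ q·q·r·q ∪ p ∪ r = 16 states

16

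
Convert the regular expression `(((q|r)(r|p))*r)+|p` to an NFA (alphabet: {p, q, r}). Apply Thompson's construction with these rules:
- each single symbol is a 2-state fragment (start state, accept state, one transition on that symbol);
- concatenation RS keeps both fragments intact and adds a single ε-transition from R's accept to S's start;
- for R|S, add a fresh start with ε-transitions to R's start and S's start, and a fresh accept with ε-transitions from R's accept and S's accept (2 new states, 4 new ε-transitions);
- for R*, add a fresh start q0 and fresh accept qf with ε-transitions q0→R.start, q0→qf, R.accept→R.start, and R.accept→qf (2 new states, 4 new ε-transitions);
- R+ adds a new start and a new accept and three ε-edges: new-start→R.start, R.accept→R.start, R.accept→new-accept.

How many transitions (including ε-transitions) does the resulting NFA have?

27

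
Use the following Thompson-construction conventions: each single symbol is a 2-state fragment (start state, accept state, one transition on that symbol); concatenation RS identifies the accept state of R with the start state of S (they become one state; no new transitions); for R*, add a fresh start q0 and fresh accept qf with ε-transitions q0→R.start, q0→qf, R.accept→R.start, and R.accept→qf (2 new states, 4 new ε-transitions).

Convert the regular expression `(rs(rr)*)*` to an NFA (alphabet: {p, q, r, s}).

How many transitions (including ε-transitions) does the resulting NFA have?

12

Building bottom-up:
Each of the 4 symbol leaves contributes 1 transition (1 symbol, 0 ε).
  rr — 2 transitions (2 symbol, 0 ε)
  (rr)* — 6 transitions (2 symbol, 4 ε)
  rs(rr)* — 8 transitions (4 symbol, 4 ε)
  (rs(rr)*)* — 12 transitions (4 symbol, 8 ε)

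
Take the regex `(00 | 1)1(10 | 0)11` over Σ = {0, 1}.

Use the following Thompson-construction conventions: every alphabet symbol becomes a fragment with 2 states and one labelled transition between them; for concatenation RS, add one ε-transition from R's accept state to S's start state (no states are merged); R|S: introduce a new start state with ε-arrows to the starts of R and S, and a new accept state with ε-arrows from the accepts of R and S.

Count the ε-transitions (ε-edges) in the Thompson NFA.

14

Bottom-up over the parse tree:
Each of the 9 symbol leaves contributes 0 ε-transitions.
  00 → 1 ε-transition
  00 | 1 → 5 ε-transitions
  10 → 1 ε-transition
  10 | 0 → 5 ε-transitions
  (00 | 1)1(10 | 0)11 → 14 ε-transitions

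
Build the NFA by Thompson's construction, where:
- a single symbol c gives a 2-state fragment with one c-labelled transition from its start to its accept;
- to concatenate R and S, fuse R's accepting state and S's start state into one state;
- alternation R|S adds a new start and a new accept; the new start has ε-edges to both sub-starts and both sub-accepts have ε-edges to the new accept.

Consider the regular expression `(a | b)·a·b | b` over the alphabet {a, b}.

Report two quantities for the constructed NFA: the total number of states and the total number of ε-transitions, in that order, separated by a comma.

12, 8

By structural recursion:
Each of the 5 symbol leaves contributes 2 states and 0 ε-transitions.
  a | b : 6 states, 4 ε-transitions
  (a | b)·a·b : 8 states, 4 ε-transitions
  (a | b)·a·b | b : 12 states, 8 ε-transitions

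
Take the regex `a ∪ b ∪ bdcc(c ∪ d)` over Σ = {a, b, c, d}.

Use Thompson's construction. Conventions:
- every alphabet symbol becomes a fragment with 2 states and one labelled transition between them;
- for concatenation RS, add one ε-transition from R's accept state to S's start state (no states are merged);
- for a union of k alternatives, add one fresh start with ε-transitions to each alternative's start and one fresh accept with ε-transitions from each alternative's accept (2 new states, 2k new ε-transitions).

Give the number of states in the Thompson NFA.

Recursing over subexpressions:
Each of the 8 symbol leaves contributes a 2-state fragment.
  c ∪ d = 6 states
  bdcc(c ∪ d) = 14 states
  a ∪ b ∪ bdcc(c ∪ d) = 20 states

20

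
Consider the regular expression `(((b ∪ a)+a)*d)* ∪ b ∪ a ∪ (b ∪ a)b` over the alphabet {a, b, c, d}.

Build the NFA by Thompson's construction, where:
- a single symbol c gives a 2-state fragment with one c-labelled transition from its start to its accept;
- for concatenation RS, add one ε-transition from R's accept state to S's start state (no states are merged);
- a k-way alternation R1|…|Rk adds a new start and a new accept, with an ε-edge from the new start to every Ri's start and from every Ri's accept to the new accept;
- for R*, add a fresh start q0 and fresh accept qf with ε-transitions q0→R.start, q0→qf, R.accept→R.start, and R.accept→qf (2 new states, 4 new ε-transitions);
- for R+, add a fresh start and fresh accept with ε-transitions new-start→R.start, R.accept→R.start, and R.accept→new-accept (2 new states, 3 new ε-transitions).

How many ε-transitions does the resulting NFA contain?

By structural recursion:
Each of the 9 symbol leaves contributes 0 ε-transitions.
  b ∪ a — 4 ε-transitions
  (b ∪ a)+ — 7 ε-transitions
  (b ∪ a)+a — 8 ε-transitions
  ((b ∪ a)+a)* — 12 ε-transitions
  ((b ∪ a)+a)*d — 13 ε-transitions
  (((b ∪ a)+a)*d)* — 17 ε-transitions
  b ∪ a — 4 ε-transitions
  (b ∪ a)b — 5 ε-transitions
  (((b ∪ a)+a)*d)* ∪ b ∪ a ∪ (b ∪ a)b — 30 ε-transitions

30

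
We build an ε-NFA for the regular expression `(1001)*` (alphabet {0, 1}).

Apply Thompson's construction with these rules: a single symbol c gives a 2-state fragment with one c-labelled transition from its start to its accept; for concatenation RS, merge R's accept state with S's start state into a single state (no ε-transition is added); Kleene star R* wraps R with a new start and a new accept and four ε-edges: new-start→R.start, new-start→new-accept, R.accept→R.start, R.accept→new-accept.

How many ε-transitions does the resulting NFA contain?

Recursing over subexpressions:
Each of the 4 symbol leaves contributes 0 ε-transitions.
  1001 = 0 ε-transitions
  (1001)* = 4 ε-transitions

4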